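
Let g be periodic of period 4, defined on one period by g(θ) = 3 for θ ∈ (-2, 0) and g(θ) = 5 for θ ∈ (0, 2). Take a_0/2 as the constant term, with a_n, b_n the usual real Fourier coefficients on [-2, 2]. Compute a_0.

8

a_0 = 1/2 ∫_{-2}^{2} g(θ) dθ = 1/2 · (16) = 8.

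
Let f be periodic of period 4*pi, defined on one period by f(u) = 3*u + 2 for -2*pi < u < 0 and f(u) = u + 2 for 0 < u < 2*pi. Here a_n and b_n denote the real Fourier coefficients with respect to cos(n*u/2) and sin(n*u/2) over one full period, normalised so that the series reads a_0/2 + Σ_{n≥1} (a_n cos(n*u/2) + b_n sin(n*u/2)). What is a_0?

4 - 2*pi

a_0 = (1/(2*pi)) ∫_{-2*pi}^{2*pi} f(u) du = (1/(2*pi)) · (4*pi*(2 - pi)) = 4 - 2*pi.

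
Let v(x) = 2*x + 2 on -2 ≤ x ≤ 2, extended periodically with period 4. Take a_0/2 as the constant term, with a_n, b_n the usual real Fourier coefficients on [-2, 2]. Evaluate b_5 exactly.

8/(5*pi)

b_5 = 1/2 ∫_{-2}^{2} v(x) sin(5*pi*x/2) dx.
Integrating by parts (boundary term plus one more integral), an antiderivative of (2*x + 2) sin(5*pi*x/2) is -4*x*cos(5*pi*x/2)/(5*pi) + 8*sin(5*pi*x/2)/(25*pi**2) - 4*cos(5*pi*x/2)/(5*pi); evaluating from -2 to 2: ∫_{-2}^{2} (2*x + 2) sin(5*pi*x/2) dx = (12/(5*pi)) - (-4/(5*pi)) = 16/(5*pi).
Hence b_5 = (1/2)·(16/(5*pi)) = 8/(5*pi).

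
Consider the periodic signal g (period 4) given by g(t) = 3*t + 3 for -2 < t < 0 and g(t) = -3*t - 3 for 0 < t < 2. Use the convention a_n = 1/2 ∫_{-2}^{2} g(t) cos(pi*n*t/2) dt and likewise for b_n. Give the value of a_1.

a_1 = 1/2 ∫_{-2}^{2} g(t) cos(pi*t/2) dt.
Split the integral at the breakpoints.
Integrating by parts (boundary term plus one more integral), an antiderivative of (3*t + 3) cos(pi*t/2) is 6*t*sin(pi*t/2)/pi + 6*sin(pi*t/2)/pi + 12*cos(pi*t/2)/pi**2; evaluating from -2 to 0: ∫_{-2}^{0} (3*t + 3) cos(pi*t/2) dt = (12/pi**2) - (-12/pi**2) = 24/pi**2.
Integrating by parts (boundary term plus one more integral), an antiderivative of (-3*t - 3) cos(pi*t/2) is -6*t*sin(pi*t/2)/pi - 6*sin(pi*t/2)/pi - 12*cos(pi*t/2)/pi**2; evaluating from 0 to 2: ∫_{0}^{2} (-3*t - 3) cos(pi*t/2) dt = (12/pi**2) - (-12/pi**2) = 24/pi**2.
Summing the pieces and multiplying by (1/2) gives a_1 = 24/pi**2.

24/pi**2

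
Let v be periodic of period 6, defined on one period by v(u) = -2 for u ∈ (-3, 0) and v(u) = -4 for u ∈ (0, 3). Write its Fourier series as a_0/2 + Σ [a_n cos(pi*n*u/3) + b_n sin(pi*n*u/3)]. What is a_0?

-6

a_0 = 1/3 ∫_{-3}^{3} v(u) du = 1/3 · (-18) = -6.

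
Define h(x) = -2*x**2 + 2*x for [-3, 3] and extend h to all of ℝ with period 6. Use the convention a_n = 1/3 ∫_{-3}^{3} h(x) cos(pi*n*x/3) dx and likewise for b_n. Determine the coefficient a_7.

72/(49*pi**2)

a_7 = 1/3 ∫_{-3}^{3} h(x) cos(7*pi*x/3) dx.
Integrating by parts twice (tabular method), an antiderivative of (-2*x**2 + 2*x) cos(7*pi*x/3) is -6*x**2*sin(7*pi*x/3)/(7*pi) + 6*x*sin(7*pi*x/3)/(7*pi) - 36*x*cos(7*pi*x/3)/(49*pi**2) + 108*sin(7*pi*x/3)/(343*pi**3) + 18*cos(7*pi*x/3)/(49*pi**2); evaluating from -3 to 3: ∫_{-3}^{3} (-2*x**2 + 2*x) cos(7*pi*x/3) dx = (90/(49*pi**2)) - (-18/(7*pi**2)) = 216/(49*pi**2).
Hence a_7 = (1/3)·(216/(49*pi**2)) = 72/(49*pi**2).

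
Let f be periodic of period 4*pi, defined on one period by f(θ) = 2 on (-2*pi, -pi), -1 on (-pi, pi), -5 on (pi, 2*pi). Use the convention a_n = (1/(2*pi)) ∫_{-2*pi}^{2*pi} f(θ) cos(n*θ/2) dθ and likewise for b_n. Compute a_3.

-1/(3*pi)

a_3 = (1/(2*pi)) ∫_{-2*pi}^{2*pi} f(θ) cos(3*θ/2) dθ.
Split the integral at the breakpoints.
Directly, an antiderivative of (2) cos(3*θ/2) is 4*sin(3*θ/2)/3; evaluating from -2*pi to -pi: ∫_{-2*pi}^{-pi} (2) cos(3*θ/2) dθ = (4/3) - (0) = 4/3.
Directly, an antiderivative of (-1) cos(3*θ/2) is -2*sin(3*θ/2)/3; evaluating from -pi to pi: ∫_{-pi}^{pi} (-1) cos(3*θ/2) dθ = (2/3) - (-2/3) = 4/3.
Directly, an antiderivative of (-5) cos(3*θ/2) is -10*sin(3*θ/2)/3; evaluating from pi to 2*pi: ∫_{pi}^{2*pi} (-5) cos(3*θ/2) dθ = (0) - (10/3) = -10/3.
Summing the pieces and multiplying by (1/(2*pi)) gives a_3 = -1/(3*pi).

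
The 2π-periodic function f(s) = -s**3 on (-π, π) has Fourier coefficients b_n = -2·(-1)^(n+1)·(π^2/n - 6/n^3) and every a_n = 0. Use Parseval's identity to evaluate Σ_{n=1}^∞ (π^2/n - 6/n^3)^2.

Parseval: Σ b_n^2 = (1/π) ∫_{-π}^{π} f(s)^2 ds = 2*pi**6/7.
b_n^2 = 4·(π^2/n - 6/n^3)^2, so the sum equals (2*pi**6/7)/4 = pi**6/14.

pi**6/14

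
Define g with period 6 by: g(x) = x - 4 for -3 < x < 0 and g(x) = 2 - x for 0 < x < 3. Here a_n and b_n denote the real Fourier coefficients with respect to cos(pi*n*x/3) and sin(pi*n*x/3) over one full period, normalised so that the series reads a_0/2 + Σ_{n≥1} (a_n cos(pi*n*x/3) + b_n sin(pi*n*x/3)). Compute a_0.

-5

a_0 = 1/3 ∫_{-3}^{3} g(x) dx = 1/3 · (-15) = -5.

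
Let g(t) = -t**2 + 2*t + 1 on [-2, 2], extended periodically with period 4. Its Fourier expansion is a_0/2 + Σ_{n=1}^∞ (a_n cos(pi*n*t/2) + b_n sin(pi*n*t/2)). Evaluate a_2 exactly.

-4/pi**2

a_2 = 1/2 ∫_{-2}^{2} g(t) cos(pi*t) dt.
Integrating by parts twice (tabular method), an antiderivative of (-t**2 + 2*t + 1) cos(pi*t) is -t**2*sin(pi*t)/pi + 2*t*sin(pi*t)/pi - 2*t*cos(pi*t)/pi**2 + 2*sin(pi*t)/pi**3 + sin(pi*t)/pi + 2*cos(pi*t)/pi**2; evaluating from -2 to 2: ∫_{-2}^{2} (-t**2 + 2*t + 1) cos(pi*t) dt = (-2/pi**2) - (6/pi**2) = -8/pi**2.
Hence a_2 = (1/2)·(-8/pi**2) = -4/pi**2.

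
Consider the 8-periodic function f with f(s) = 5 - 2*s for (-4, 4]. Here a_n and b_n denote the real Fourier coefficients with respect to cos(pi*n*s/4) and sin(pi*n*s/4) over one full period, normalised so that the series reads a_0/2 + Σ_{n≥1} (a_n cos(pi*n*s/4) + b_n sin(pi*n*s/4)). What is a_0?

a_0 = 1/4 ∫_{-4}^{4} f(s) ds = 1/4 · (40) = 10.

10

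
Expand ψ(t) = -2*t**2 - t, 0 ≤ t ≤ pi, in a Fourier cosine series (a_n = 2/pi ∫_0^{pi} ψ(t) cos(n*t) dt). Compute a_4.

-1/2

a_4 = 2/pi ∫_0^{pi} (-2*t**2 - t) cos(4*t) dt.
Integrating by parts twice (tabular method), an antiderivative of (-2*t**2 - t) cos(4*t) is -t**2*sin(4*t)/2 - t*sin(4*t)/4 - t*cos(4*t)/4 + sin(4*t)/16 - cos(4*t)/16; evaluating from 0 to pi: ∫_{0}^{pi} (-2*t**2 - t) cos(4*t) dt = (-pi/4 - 1/16) - (-1/16) = -pi/4.
Hence a_4 = (2/pi)·(-pi/4) = -1/2.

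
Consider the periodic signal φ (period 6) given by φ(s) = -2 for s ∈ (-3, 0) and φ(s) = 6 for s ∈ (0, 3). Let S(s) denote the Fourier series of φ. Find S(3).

2

At s = 3 the one-sided limits are φ(3^-) = 6 and φ(3^+) = -2.
By Dirichlet's theorem the series converges to their average, [(6) + (-2)]/2 = 2.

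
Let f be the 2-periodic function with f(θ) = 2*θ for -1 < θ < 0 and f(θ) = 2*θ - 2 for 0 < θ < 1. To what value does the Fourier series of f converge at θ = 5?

θ = 5 differs from θ = 1 by 2 full period(s), and the series is 2-periodic.
At θ = 1 the one-sided limits are f(1^-) = 0 and f(1^+) = -2.
By Dirichlet's theorem the series converges to their average, [(0) + (-2)]/2 = -1.

-1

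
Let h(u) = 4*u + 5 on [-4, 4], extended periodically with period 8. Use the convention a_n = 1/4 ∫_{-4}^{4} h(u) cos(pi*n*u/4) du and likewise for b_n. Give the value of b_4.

b_4 = 1/4 ∫_{-4}^{4} h(u) sin(pi*u) du.
Integrating by parts (boundary term plus one more integral), an antiderivative of (4*u + 5) sin(pi*u) is -4*u*cos(pi*u)/pi + 4*sin(pi*u)/pi**2 - 5*cos(pi*u)/pi; evaluating from -4 to 4: ∫_{-4}^{4} (4*u + 5) sin(pi*u) du = (-21/pi) - (11/pi) = -32/pi.
Hence b_4 = (1/4)·(-32/pi) = -8/pi.

-8/pi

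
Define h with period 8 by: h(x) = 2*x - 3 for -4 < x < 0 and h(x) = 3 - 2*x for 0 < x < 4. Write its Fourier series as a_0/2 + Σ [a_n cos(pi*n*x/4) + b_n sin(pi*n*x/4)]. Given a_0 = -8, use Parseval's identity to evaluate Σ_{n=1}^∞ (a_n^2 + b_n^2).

86/3

Parseval: a_0^2/2 + Σ_{n≥1} (a_n^2+b_n^2) = 1/4 ∫_{-4}^{4} h(x)^2 dx = 182/3.
Subtract a_0^2/2 = 32: Σ (a_n^2+b_n^2) = 86/3.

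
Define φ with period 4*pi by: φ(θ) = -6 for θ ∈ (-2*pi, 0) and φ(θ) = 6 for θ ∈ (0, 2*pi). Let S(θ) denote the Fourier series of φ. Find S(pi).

φ is continuous at θ = pi with value 6, so the series converges to 6 there.

6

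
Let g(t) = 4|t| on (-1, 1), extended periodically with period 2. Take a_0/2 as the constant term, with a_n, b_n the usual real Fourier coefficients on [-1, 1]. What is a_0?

4

a_0 = ∫_{-1}^{1} g(t) dt = 4.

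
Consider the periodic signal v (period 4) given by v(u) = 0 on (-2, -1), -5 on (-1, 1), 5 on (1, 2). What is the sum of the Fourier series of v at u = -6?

u = -6 differs from u = -2 by -1 full period(s), and the series is 4-periodic.
At u = -2 the one-sided limits are v(-2^-) = 5 and v(-2^+) = 0.
By Dirichlet's theorem the series converges to their average, [(5) + (0)]/2 = 5/2.

5/2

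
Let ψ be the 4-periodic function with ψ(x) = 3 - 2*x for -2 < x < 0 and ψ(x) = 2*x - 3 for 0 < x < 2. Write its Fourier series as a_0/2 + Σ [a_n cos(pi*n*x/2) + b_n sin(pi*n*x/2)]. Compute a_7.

a_7 = 1/2 ∫_{-2}^{2} ψ(x) cos(7*pi*x/2) dx.
Split the integral at the breakpoints.
Integrating by parts (boundary term plus one more integral), an antiderivative of (3 - 2*x) cos(7*pi*x/2) is -4*x*sin(7*pi*x/2)/(7*pi) + 6*sin(7*pi*x/2)/(7*pi) - 8*cos(7*pi*x/2)/(49*pi**2); evaluating from -2 to 0: ∫_{-2}^{0} (3 - 2*x) cos(7*pi*x/2) dx = (-8/(49*pi**2)) - (8/(49*pi**2)) = -16/(49*pi**2).
Integrating by parts (boundary term plus one more integral), an antiderivative of (2*x - 3) cos(7*pi*x/2) is 4*x*sin(7*pi*x/2)/(7*pi) - 6*sin(7*pi*x/2)/(7*pi) + 8*cos(7*pi*x/2)/(49*pi**2); evaluating from 0 to 2: ∫_{0}^{2} (2*x - 3) cos(7*pi*x/2) dx = (-8/(49*pi**2)) - (8/(49*pi**2)) = -16/(49*pi**2).
Summing the pieces and multiplying by (1/2) gives a_7 = -16/(49*pi**2).

-16/(49*pi**2)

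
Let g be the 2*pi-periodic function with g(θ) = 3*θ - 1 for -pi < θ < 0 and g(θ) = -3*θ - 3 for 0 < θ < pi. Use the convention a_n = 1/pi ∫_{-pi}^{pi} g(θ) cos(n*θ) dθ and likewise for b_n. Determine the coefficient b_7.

b_7 = 1/pi ∫_{-pi}^{pi} g(θ) sin(7*θ) dθ.
Split the integral at the breakpoints.
Integrating by parts (boundary term plus one more integral), an antiderivative of (3*θ - 1) sin(7*θ) is -3*θ*cos(7*θ)/7 + 3*sin(7*θ)/49 + cos(7*θ)/7; evaluating from -pi to 0: ∫_{-pi}^{0} (3*θ - 1) sin(7*θ) dθ = (1/7) - (-3*pi/7 - 1/7) = 2/7 + 3*pi/7.
Integrating by parts (boundary term plus one more integral), an antiderivative of (-3*θ - 3) sin(7*θ) is 3*θ*cos(7*θ)/7 - 3*sin(7*θ)/49 + 3*cos(7*θ)/7; evaluating from 0 to pi: ∫_{0}^{pi} (-3*θ - 3) sin(7*θ) dθ = (-3*pi/7 - 3/7) - (3/7) = -3*pi/7 - 6/7.
Summing the pieces and multiplying by (1/pi) gives b_7 = -4/(7*pi).

-4/(7*pi)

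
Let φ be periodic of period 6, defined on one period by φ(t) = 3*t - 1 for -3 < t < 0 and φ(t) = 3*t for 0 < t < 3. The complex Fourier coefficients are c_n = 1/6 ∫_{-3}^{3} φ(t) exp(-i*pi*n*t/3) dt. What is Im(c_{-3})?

Since φ is real-valued, Im(c_{-3}) = -1/6 ∫_{-3}^{3} φ(t) sin(-pi*t) dt = b_{3}/2.
Split the integral at the breakpoints.
Integrating by parts (boundary term plus one more integral), an antiderivative of (3*t - 1) sin(-pi*t) is 3*t*cos(pi*t)/pi - 3*sin(pi*t)/pi**2 - cos(pi*t)/pi; evaluating from -3 to 0: ∫_{-3}^{0} (3*t - 1) sin(-pi*t) dt = (-1/pi) - (10/pi) = -11/pi.
Integrating by parts (boundary term plus one more integral), an antiderivative of (3*t) sin(-pi*t) is 3*t*cos(pi*t)/pi - 3*sin(pi*t)/pi**2; evaluating from 0 to 3: ∫_{0}^{3} (3*t) sin(-pi*t) dt = (-9/pi) - (0) = -9/pi.
So ∫_{-3}^{3} φ(t) sin(-pi*t) dt = -20/pi.
Hence Im(c_{-3}) = (-1/6)·(-20/pi) = 10/(3*pi).

10/(3*pi)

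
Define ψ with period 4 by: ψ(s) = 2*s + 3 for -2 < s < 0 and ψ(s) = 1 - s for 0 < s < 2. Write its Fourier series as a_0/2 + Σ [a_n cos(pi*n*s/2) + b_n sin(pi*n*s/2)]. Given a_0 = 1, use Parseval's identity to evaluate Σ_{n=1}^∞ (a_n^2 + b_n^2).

Parseval: a_0^2/2 + Σ_{n≥1} (a_n^2+b_n^2) = 1/2 ∫_{-2}^{2} ψ(s)^2 ds = 8/3.
Subtract a_0^2/2 = 1/2: Σ (a_n^2+b_n^2) = 13/6.

13/6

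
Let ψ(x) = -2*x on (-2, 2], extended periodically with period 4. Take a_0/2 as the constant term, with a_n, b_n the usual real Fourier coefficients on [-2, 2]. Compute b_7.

-8/(7*pi)

b_7 = 1/2 ∫_{-2}^{2} ψ(x) sin(7*pi*x/2) dx.
ψ is odd and sin(7*pi*x/2) is odd, so the integrand is even and b_7 = ∫_0^{2} ψ(x) sin(7*pi*x/2) dx.
Integrating by parts (boundary term plus one more integral), an antiderivative of (-2*x) sin(7*pi*x/2) is 4*x*cos(7*pi*x/2)/(7*pi) - 8*sin(7*pi*x/2)/(49*pi**2); evaluating from 0 to 2: ∫_{0}^{2} (-2*x) sin(7*pi*x/2) dx = (-8/(7*pi)) - (0) = -8/(7*pi).
Hence b_7 = -8/(7*pi).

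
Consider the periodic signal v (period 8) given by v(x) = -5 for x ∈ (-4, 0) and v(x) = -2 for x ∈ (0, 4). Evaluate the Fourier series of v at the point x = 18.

-2

x = 18 differs from x = 2 by 2 full period(s), and the series is 8-periodic.
v is continuous at x = 2 with value -2, so the series converges to -2 there.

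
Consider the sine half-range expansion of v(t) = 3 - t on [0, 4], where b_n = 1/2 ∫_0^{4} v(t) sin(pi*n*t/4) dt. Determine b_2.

b_2 = 1/2 ∫_0^{4} (3 - t) sin(pi*t/2) dt.
Integrating by parts (boundary term plus one more integral), an antiderivative of (3 - t) sin(pi*t/2) is 2*t*cos(pi*t/2)/pi - 4*sin(pi*t/2)/pi**2 - 6*cos(pi*t/2)/pi; evaluating from 0 to 4: ∫_{0}^{4} (3 - t) sin(pi*t/2) dt = (2/pi) - (-6/pi) = 8/pi.
Hence b_2 = (1/2)·(8/pi) = 4/pi.

4/pi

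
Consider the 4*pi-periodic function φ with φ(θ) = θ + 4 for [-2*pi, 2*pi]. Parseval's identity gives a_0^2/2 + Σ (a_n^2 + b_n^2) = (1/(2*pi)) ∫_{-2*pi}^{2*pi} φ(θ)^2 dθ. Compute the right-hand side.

(1/(2*pi)) ∫_{-2*pi}^{2*pi} φ(θ)^2 dθ = (1/(2*pi)) · (16*pi*(pi**2 + 12)/3) = 8*pi**2/3 + 32.

8*pi**2/3 + 32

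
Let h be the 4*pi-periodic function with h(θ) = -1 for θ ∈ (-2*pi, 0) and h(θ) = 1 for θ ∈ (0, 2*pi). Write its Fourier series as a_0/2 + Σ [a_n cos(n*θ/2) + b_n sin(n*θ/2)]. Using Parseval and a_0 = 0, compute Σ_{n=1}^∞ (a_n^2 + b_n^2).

Parseval: a_0^2/2 + Σ_{n≥1} (a_n^2+b_n^2) = (1/(2*pi)) ∫_{-2*pi}^{2*pi} h(θ)^2 dθ = 2.
Subtract a_0^2/2 = 0: Σ (a_n^2+b_n^2) = 2.

2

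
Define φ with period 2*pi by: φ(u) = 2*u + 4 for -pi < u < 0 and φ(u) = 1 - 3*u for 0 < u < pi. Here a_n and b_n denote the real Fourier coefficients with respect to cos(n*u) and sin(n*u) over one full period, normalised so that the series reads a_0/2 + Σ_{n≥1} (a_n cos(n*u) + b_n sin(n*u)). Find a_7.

a_7 = 1/pi ∫_{-pi}^{pi} φ(u) cos(7*u) du.
Split the integral at the breakpoints.
Integrating by parts (boundary term plus one more integral), an antiderivative of (2*u + 4) cos(7*u) is 2*u*sin(7*u)/7 + 4*sin(7*u)/7 + 2*cos(7*u)/49; evaluating from -pi to 0: ∫_{-pi}^{0} (2*u + 4) cos(7*u) du = (2/49) - (-2/49) = 4/49.
Integrating by parts (boundary term plus one more integral), an antiderivative of (1 - 3*u) cos(7*u) is -3*u*sin(7*u)/7 + sin(7*u)/7 - 3*cos(7*u)/49; evaluating from 0 to pi: ∫_{0}^{pi} (1 - 3*u) cos(7*u) du = (3/49) - (-3/49) = 6/49.
Summing the pieces and multiplying by (1/pi) gives a_7 = 10/(49*pi).

10/(49*pi)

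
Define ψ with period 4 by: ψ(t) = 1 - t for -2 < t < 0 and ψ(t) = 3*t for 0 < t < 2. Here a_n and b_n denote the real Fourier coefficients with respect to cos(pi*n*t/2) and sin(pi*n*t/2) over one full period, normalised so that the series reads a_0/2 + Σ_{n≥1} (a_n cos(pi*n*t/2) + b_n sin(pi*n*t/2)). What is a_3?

a_3 = 1/2 ∫_{-2}^{2} ψ(t) cos(3*pi*t/2) dt.
Split the integral at the breakpoints.
Integrating by parts (boundary term plus one more integral), an antiderivative of (1 - t) cos(3*pi*t/2) is -2*t*sin(3*pi*t/2)/(3*pi) + 2*sin(3*pi*t/2)/(3*pi) - 4*cos(3*pi*t/2)/(9*pi**2); evaluating from -2 to 0: ∫_{-2}^{0} (1 - t) cos(3*pi*t/2) dt = (-4/(9*pi**2)) - (4/(9*pi**2)) = -8/(9*pi**2).
Integrating by parts (boundary term plus one more integral), an antiderivative of (3*t) cos(3*pi*t/2) is 2*t*sin(3*pi*t/2)/pi + 4*cos(3*pi*t/2)/(3*pi**2); evaluating from 0 to 2: ∫_{0}^{2} (3*t) cos(3*pi*t/2) dt = (-4/(3*pi**2)) - (4/(3*pi**2)) = -8/(3*pi**2).
Summing the pieces and multiplying by (1/2) gives a_3 = -16/(9*pi**2).

-16/(9*pi**2)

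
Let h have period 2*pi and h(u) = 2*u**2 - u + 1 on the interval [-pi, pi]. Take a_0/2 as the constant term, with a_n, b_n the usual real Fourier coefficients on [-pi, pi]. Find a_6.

2/9

a_6 = 1/pi ∫_{-pi}^{pi} h(u) cos(6*u) du.
Integrating by parts twice (tabular method), an antiderivative of (2*u**2 - u + 1) cos(6*u) is u**2*sin(6*u)/3 - u*sin(6*u)/6 + u*cos(6*u)/9 + 4*sin(6*u)/27 - cos(6*u)/36; evaluating from -pi to pi: ∫_{-pi}^{pi} (2*u**2 - u + 1) cos(6*u) du = (-1/36 + pi/9) - (-pi/9 - 1/36) = 2*pi/9.
Hence a_6 = (1/pi)·(2*pi/9) = 2/9.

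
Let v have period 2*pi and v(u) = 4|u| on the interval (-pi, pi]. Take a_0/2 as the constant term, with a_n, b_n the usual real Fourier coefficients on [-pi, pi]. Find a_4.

0

a_4 = 1/pi ∫_{-pi}^{pi} v(u) cos(4*u) du.
v is even and cos(4*u) is even, so the integrand is even and a_4 = 2/pi ∫_0^{pi} v(u) cos(4*u) du.
Integrating by parts (boundary term plus one more integral), an antiderivative of (4*u) cos(4*u) is u*sin(4*u) + cos(4*u)/4; evaluating from 0 to pi: ∫_{0}^{pi} (4*u) cos(4*u) du = (1/4) - (1/4) = 0.
Hence a_4 = (2/pi)·(0) = 0.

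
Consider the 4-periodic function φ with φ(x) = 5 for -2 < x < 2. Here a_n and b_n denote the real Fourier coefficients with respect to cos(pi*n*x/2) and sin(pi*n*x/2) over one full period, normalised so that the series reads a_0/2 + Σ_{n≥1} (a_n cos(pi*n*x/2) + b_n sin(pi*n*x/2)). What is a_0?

10

a_0 = 1/2 ∫_{-2}^{2} φ(x) dx = 1/2 · (20) = 10.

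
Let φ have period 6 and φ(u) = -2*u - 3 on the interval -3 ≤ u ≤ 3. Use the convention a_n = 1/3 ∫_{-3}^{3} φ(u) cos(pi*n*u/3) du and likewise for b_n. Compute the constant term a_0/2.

-3

a_0 = 1/3 ∫_{-3}^{3} φ(u) du = 1/3 · (-18) = -6.
So the constant term a_0/2 = -3.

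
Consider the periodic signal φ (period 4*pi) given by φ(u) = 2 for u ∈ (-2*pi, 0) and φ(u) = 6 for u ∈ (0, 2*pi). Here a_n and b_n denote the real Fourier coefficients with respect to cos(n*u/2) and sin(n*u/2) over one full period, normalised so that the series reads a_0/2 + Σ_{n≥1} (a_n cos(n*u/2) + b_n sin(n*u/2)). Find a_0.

8

a_0 = (1/(2*pi)) ∫_{-2*pi}^{2*pi} φ(u) du = (1/(2*pi)) · (16*pi) = 8.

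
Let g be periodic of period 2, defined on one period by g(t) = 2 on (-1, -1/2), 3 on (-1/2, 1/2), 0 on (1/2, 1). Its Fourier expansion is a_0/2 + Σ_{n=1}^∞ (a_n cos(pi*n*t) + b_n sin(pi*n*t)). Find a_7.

-4/(7*pi)

a_7 = ∫_{-1}^{1} g(t) cos(7*pi*t) dt.
Split the integral at the breakpoints.
Directly, an antiderivative of (2) cos(7*pi*t) is 2*sin(7*pi*t)/(7*pi); evaluating from -1 to -1/2: ∫_{-1}^{-1/2} (2) cos(7*pi*t) dt = (2/(7*pi)) - (0) = 2/(7*pi).
Directly, an antiderivative of (3) cos(7*pi*t) is 3*sin(7*pi*t)/(7*pi); evaluating from -1/2 to 1/2: ∫_{-1/2}^{1/2} (3) cos(7*pi*t) dt = (-3/(7*pi)) - (3/(7*pi)) = -6/(7*pi).
∫_{1/2}^{1} (0) cos(7*pi*t) dt = 0.
Summing the pieces gives a_7 = -4/(7*pi).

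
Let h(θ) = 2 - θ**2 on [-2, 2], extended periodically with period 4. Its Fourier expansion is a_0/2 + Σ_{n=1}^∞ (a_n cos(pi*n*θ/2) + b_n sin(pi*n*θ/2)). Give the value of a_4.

-1/pi**2

a_4 = 1/2 ∫_{-2}^{2} h(θ) cos(2*pi*θ) dθ.
h is even and cos(2*pi*θ) is even, so the integrand is even and a_4 = ∫_0^{2} h(θ) cos(2*pi*θ) dθ.
Integrating by parts twice (tabular method), an antiderivative of (2 - θ**2) cos(2*pi*θ) is -θ**2*sin(2*pi*θ)/(2*pi) - θ*cos(2*pi*θ)/(2*pi**2) + sin(2*pi*θ)/(4*pi**3) + sin(2*pi*θ)/pi; evaluating from 0 to 2: ∫_{0}^{2} (2 - θ**2) cos(2*pi*θ) dθ = (-1/pi**2) - (0) = -1/pi**2.
Hence a_4 = -1/pi**2.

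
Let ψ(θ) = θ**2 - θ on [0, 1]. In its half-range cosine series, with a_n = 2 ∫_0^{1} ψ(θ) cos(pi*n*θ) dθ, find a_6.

1/(9*pi**2)

a_6 = 2 ∫_0^{1} (θ**2 - θ) cos(6*pi*θ) dθ.
Integrating by parts twice (tabular method), an antiderivative of (θ**2 - θ) cos(6*pi*θ) is θ**2*sin(6*pi*θ)/(6*pi) - θ*sin(6*pi*θ)/(6*pi) + θ*cos(6*pi*θ)/(18*pi**2) - sin(6*pi*θ)/(108*pi**3) - cos(6*pi*θ)/(36*pi**2); evaluating from 0 to 1: ∫_{0}^{1} (θ**2 - θ) cos(6*pi*θ) dθ = (1/(36*pi**2)) - (-1/(36*pi**2)) = 1/(18*pi**2).
Hence a_6 = 2·(1/(18*pi**2)) = 1/(9*pi**2).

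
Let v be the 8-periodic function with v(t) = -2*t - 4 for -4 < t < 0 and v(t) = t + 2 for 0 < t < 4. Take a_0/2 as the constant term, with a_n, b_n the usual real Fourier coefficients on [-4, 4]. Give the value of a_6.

a_6 = 1/4 ∫_{-4}^{4} v(t) cos(3*pi*t/2) dt.
Split the integral at the breakpoints.
Integrating by parts (boundary term plus one more integral), an antiderivative of (-2*t - 4) cos(3*pi*t/2) is -4*t*sin(3*pi*t/2)/(3*pi) - 8*sin(3*pi*t/2)/(3*pi) - 8*cos(3*pi*t/2)/(9*pi**2); evaluating from -4 to 0: ∫_{-4}^{0} (-2*t - 4) cos(3*pi*t/2) dt = (-8/(9*pi**2)) - (-8/(9*pi**2)) = 0.
Integrating by parts (boundary term plus one more integral), an antiderivative of (t + 2) cos(3*pi*t/2) is 2*t*sin(3*pi*t/2)/(3*pi) + 4*sin(3*pi*t/2)/(3*pi) + 4*cos(3*pi*t/2)/(9*pi**2); evaluating from 0 to 4: ∫_{0}^{4} (t + 2) cos(3*pi*t/2) dt = (4/(9*pi**2)) - (4/(9*pi**2)) = 0.
Summing the pieces and multiplying by (1/4) gives a_6 = 0.

0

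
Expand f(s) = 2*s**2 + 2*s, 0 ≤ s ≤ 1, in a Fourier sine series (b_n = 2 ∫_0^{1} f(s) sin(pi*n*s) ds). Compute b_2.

b_2 = 2 ∫_0^{1} (2*s**2 + 2*s) sin(2*pi*s) ds.
Integrating by parts twice (tabular method), an antiderivative of (2*s**2 + 2*s) sin(2*pi*s) is -s**2*cos(2*pi*s)/pi + s*sin(2*pi*s)/pi**2 - s*cos(2*pi*s)/pi + sin(2*pi*s)/(2*pi**2) + cos(2*pi*s)/(2*pi**3); evaluating from 0 to 1: ∫_{0}^{1} (2*s**2 + 2*s) sin(2*pi*s) ds = (-2/pi + 1/(2*pi**3)) - (1/(2*pi**3)) = -2/pi.
Hence b_2 = 2·(-2/pi) = -4/pi.

-4/pi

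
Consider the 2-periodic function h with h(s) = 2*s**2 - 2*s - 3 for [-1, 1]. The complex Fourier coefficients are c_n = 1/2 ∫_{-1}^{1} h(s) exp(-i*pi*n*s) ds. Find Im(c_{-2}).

1/pi

Since h is real-valued, Im(c_{-2}) = -1/2 ∫_{-1}^{1} h(s) sin(-2*pi*s) ds = b_{2}/2.
Integrating by parts twice (tabular method), an antiderivative of (2*s**2 - 2*s - 3) sin(-2*pi*s) is s**2*cos(2*pi*s)/pi - s*sin(2*pi*s)/pi**2 - s*cos(2*pi*s)/pi + sin(2*pi*s)/(2*pi**2) - 3*cos(2*pi*s)/(2*pi) - cos(2*pi*s)/(2*pi**3); evaluating from -1 to 1: ∫_{-1}^{1} (2*s**2 - 2*s - 3) sin(-2*pi*s) ds = ((-3*pi**2 - 1)/(2*pi**3)) - ((-1 + pi**2)/(2*pi**3)) = -2/pi.
Hence Im(c_{-2}) = (-1/2)·(-2/pi) = 1/pi.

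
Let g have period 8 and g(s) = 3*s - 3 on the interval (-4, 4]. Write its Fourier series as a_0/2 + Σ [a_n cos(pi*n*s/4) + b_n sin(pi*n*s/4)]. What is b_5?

24/(5*pi)

b_5 = 1/4 ∫_{-4}^{4} g(s) sin(5*pi*s/4) ds.
Integrating by parts (boundary term plus one more integral), an antiderivative of (3*s - 3) sin(5*pi*s/4) is -12*s*cos(5*pi*s/4)/(5*pi) + 48*sin(5*pi*s/4)/(25*pi**2) + 12*cos(5*pi*s/4)/(5*pi); evaluating from -4 to 4: ∫_{-4}^{4} (3*s - 3) sin(5*pi*s/4) ds = (36/(5*pi)) - (-12/pi) = 96/(5*pi).
Hence b_5 = (1/4)·(96/(5*pi)) = 24/(5*pi).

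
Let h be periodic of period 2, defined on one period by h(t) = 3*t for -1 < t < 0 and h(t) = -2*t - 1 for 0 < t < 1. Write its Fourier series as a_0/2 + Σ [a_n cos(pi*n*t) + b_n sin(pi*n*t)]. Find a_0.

-7/2

a_0 = ∫_{-1}^{1} h(t) dt = -7/2.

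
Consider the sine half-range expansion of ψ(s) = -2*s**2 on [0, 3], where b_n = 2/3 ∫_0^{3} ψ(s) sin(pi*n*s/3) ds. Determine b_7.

b_7 = 2/3 ∫_0^{3} (-2*s**2) sin(7*pi*s/3) ds.
Integrating by parts twice (tabular method), an antiderivative of (-2*s**2) sin(7*pi*s/3) is 6*s**2*cos(7*pi*s/3)/(7*pi) - 36*s*sin(7*pi*s/3)/(49*pi**2) - 108*cos(7*pi*s/3)/(343*pi**3); evaluating from 0 to 3: ∫_{0}^{3} (-2*s**2) sin(7*pi*s/3) ds = (54*(2 - 49*pi**2)/(343*pi**3)) - (-108/(343*pi**3)) = 54*(4 - 49*pi**2)/(343*pi**3).
Hence b_7 = (2/3)·(54*(4 - 49*pi**2)/(343*pi**3)) = 36*(4 - 49*pi**2)/(343*pi**3).

36*(4 - 49*pi**2)/(343*pi**3)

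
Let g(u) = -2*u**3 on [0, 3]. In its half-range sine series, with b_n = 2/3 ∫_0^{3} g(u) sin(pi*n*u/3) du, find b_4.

-81/(8*pi**3) + 27/pi

b_4 = 2/3 ∫_0^{3} (-2*u**3) sin(4*pi*u/3) du.
Integrating by parts three times (tabular method), an antiderivative of (-2*u**3) sin(4*pi*u/3) is 3*u**3*cos(4*pi*u/3)/(2*pi) - 27*u**2*sin(4*pi*u/3)/(8*pi**2) - 81*u*cos(4*pi*u/3)/(16*pi**3) + 243*sin(4*pi*u/3)/(64*pi**4); evaluating from 0 to 3: ∫_{0}^{3} (-2*u**3) sin(4*pi*u/3) du = (81*(-3 + 8*pi**2)/(16*pi**3)) - (0) = 81*(-3 + 8*pi**2)/(16*pi**3).
Hence b_4 = (2/3)·(81*(-3 + 8*pi**2)/(16*pi**3)) = -81/(8*pi**3) + 27/pi.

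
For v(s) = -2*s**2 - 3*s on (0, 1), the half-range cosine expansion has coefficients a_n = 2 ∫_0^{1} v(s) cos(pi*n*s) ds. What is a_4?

a_4 = 2 ∫_0^{1} (-2*s**2 - 3*s) cos(4*pi*s) ds.
Integrating by parts twice (tabular method), an antiderivative of (-2*s**2 - 3*s) cos(4*pi*s) is -s**2*sin(4*pi*s)/(2*pi) - 3*s*sin(4*pi*s)/(4*pi) - s*cos(4*pi*s)/(4*pi**2) + sin(4*pi*s)/(16*pi**3) - 3*cos(4*pi*s)/(16*pi**2); evaluating from 0 to 1: ∫_{0}^{1} (-2*s**2 - 3*s) cos(4*pi*s) ds = (-7/(16*pi**2)) - (-3/(16*pi**2)) = -1/(4*pi**2).
Hence a_4 = 2·(-1/(4*pi**2)) = -1/(2*pi**2).

-1/(2*pi**2)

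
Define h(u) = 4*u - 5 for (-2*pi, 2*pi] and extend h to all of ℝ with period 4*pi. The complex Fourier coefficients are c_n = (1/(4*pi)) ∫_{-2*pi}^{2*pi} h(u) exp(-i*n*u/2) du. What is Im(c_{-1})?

Since h is real-valued, Im(c_{-1}) = -(1/(4*pi)) ∫_{-2*pi}^{2*pi} h(u) sin(-u/2) du = b_{1}/2.
Integrating by parts (boundary term plus one more integral), an antiderivative of (4*u - 5) sin(-u/2) is 8*u*cos(u/2) - 16*sin(u/2) - 10*cos(u/2); evaluating from -2*pi to 2*pi: ∫_{-2*pi}^{2*pi} (4*u - 5) sin(-u/2) du = (10 - 16*pi) - (10 + 16*pi) = -32*pi.
Hence Im(c_{-1}) = (-1/(4*pi))·(-32*pi) = 8.

8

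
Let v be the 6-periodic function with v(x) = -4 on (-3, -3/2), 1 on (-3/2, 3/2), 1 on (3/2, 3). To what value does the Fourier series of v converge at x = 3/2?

1

v is continuous at x = 3/2 with value 1, so the series converges to 1 there.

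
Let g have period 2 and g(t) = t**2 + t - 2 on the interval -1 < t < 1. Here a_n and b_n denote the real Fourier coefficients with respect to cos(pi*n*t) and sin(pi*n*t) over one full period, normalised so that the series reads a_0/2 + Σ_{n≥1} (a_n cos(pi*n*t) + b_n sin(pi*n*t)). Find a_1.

-4/pi**2

a_1 = ∫_{-1}^{1} g(t) cos(pi*t) dt.
Integrating by parts twice (tabular method), an antiderivative of (t**2 + t - 2) cos(pi*t) is t**2*sin(pi*t)/pi + t*sin(pi*t)/pi + 2*t*cos(pi*t)/pi**2 - 2*sin(pi*t)/pi - 2*sin(pi*t)/pi**3 + cos(pi*t)/pi**2; evaluating from -1 to 1: ∫_{-1}^{1} (t**2 + t - 2) cos(pi*t) dt = (-3/pi**2) - (pi**(-2)) = -4/pi**2.
Hence a_1 = -4/pi**2.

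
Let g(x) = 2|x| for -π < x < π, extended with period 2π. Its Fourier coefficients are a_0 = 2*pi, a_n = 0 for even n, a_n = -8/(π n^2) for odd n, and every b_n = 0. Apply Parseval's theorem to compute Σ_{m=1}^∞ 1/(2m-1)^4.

pi**4/96

Parseval: a_0^2/2 + Σ a_n^2 = (1/π) ∫_{-π}^{π} g(x)^2 dx = 8*pi**2/3.
Subtract a_0^2/2 = 2*pi**2: Σ a_n^2 = 2*pi**2/3.
Only odd n contribute, with a_n^2 = 64/(π^2 n^4), so Σ_{m≥1} 1/(2m-1)^4 = π^2·(2*pi**2/3)/64 = pi**4/96.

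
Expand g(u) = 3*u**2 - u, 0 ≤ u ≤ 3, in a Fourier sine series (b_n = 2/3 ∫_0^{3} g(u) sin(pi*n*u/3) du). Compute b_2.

-24/pi

b_2 = 2/3 ∫_0^{3} (3*u**2 - u) sin(2*pi*u/3) du.
Integrating by parts twice (tabular method), an antiderivative of (3*u**2 - u) sin(2*pi*u/3) is -9*u**2*cos(2*pi*u/3)/(2*pi) + 27*u*sin(2*pi*u/3)/(2*pi**2) + 3*u*cos(2*pi*u/3)/(2*pi) - 9*sin(2*pi*u/3)/(4*pi**2) + 81*cos(2*pi*u/3)/(4*pi**3); evaluating from 0 to 3: ∫_{0}^{3} (3*u**2 - u) sin(2*pi*u/3) du = (-36/pi + 81/(4*pi**3)) - (81/(4*pi**3)) = -36/pi.
Hence b_2 = (2/3)·(-36/pi) = -24/pi.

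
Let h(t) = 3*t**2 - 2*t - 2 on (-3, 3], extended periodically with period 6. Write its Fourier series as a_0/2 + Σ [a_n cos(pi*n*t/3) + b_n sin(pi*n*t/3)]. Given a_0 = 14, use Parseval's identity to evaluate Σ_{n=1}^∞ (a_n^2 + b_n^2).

768/5

Parseval: a_0^2/2 + Σ_{n≥1} (a_n^2+b_n^2) = 1/3 ∫_{-3}^{3} h(t)^2 dt = 1258/5.
Subtract a_0^2/2 = 98: Σ (a_n^2+b_n^2) = 768/5.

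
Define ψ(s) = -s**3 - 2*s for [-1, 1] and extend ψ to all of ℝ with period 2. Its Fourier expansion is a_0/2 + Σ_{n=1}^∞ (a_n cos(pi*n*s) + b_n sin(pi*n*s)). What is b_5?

b_5 = ∫_{-1}^{1} ψ(s) sin(5*pi*s) ds.
ψ is odd and sin(5*pi*s) is odd, so the integrand is even and b_5 = 2 ∫_0^{1} ψ(s) sin(5*pi*s) ds.
Integrating by parts three times (tabular method), an antiderivative of (-s**3 - 2*s) sin(5*pi*s) is s**3*cos(5*pi*s)/(5*pi) - 3*s**2*sin(5*pi*s)/(25*pi**2) - 6*s*cos(5*pi*s)/(125*pi**3) + 2*s*cos(5*pi*s)/(5*pi) - 2*sin(5*pi*s)/(25*pi**2) + 6*sin(5*pi*s)/(625*pi**4); evaluating from 0 to 1: ∫_{0}^{1} (-s**3 - 2*s) sin(5*pi*s) ds = (3*(2 - 25*pi**2)/(125*pi**3)) - (0) = 3*(2 - 25*pi**2)/(125*pi**3).
Hence b_5 = 2·(3*(2 - 25*pi**2)/(125*pi**3)) = 6*(2 - 25*pi**2)/(125*pi**3).

6*(2 - 25*pi**2)/(125*pi**3)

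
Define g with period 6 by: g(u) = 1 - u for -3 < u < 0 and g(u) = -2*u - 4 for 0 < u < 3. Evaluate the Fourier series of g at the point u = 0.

At u = 0 the one-sided limits are g(0^-) = 1 and g(0^+) = -4.
By Dirichlet's theorem the series converges to their average, [(1) + (-4)]/2 = -3/2.

-3/2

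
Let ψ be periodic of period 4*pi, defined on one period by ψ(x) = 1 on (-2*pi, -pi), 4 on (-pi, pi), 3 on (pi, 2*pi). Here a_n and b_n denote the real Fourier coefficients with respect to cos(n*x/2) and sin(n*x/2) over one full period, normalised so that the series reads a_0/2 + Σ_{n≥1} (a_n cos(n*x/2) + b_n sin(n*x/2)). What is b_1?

2/pi

b_1 = (1/(2*pi)) ∫_{-2*pi}^{2*pi} ψ(x) sin(x/2) dx.
Split the integral at the breakpoints.
Directly, an antiderivative of (1) sin(x/2) is -2*cos(x/2); evaluating from -2*pi to -pi: ∫_{-2*pi}^{-pi} (1) sin(x/2) dx = (0) - (2) = -2.
Directly, an antiderivative of (4) sin(x/2) is -8*cos(x/2); evaluating from -pi to pi: ∫_{-pi}^{pi} (4) sin(x/2) dx = (0) - (0) = 0.
Directly, an antiderivative of (3) sin(x/2) is -6*cos(x/2); evaluating from pi to 2*pi: ∫_{pi}^{2*pi} (3) sin(x/2) dx = (6) - (0) = 6.
Summing the pieces and multiplying by (1/(2*pi)) gives b_1 = 2/pi.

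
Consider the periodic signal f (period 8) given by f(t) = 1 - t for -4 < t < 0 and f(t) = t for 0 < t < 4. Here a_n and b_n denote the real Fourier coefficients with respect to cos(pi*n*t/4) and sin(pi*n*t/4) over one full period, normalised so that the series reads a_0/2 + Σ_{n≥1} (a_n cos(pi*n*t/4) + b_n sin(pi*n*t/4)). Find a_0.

a_0 = 1/4 ∫_{-4}^{4} f(t) dt = 1/4 · (20) = 5.

5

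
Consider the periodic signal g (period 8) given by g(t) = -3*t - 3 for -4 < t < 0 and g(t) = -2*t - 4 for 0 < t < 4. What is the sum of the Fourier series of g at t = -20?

-3/2

t = -20 differs from t = -4 by -2 full period(s), and the series is 8-periodic.
At t = -4 the one-sided limits are g(-4^-) = -12 and g(-4^+) = 9.
By Dirichlet's theorem the series converges to their average, [(-12) + (9)]/2 = -3/2.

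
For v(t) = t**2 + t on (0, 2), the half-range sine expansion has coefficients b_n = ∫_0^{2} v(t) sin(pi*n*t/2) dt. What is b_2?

b_2 = ∫_0^{2} (t**2 + t) sin(pi*t) dt.
Integrating by parts twice (tabular method), an antiderivative of (t**2 + t) sin(pi*t) is -t**2*cos(pi*t)/pi + 2*t*sin(pi*t)/pi**2 - t*cos(pi*t)/pi + sin(pi*t)/pi**2 + 2*cos(pi*t)/pi**3; evaluating from 0 to 2: ∫_{0}^{2} (t**2 + t) sin(pi*t) dt = (-6/pi + 2/pi**3) - (2/pi**3) = -6/pi.
Hence b_2 = -6/pi.

-6/pi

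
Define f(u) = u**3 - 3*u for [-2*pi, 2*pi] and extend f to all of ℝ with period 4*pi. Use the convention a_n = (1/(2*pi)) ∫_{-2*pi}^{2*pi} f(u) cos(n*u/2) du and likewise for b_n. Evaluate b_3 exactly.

b_3 = (1/(2*pi)) ∫_{-2*pi}^{2*pi} f(u) sin(3*u/2) du.
f is odd and sin(3*u/2) is odd, so the integrand is even and b_3 = 1/pi ∫_0^{2*pi} f(u) sin(3*u/2) du.
Integrating by parts three times (tabular method), an antiderivative of (u**3 - 3*u) sin(3*u/2) is -2*u**3*cos(3*u/2)/3 + 4*u**2*sin(3*u/2)/3 + 34*u*cos(3*u/2)/9 - 68*sin(3*u/2)/27; evaluating from 0 to 2*pi: ∫_{0}^{2*pi} (u**3 - 3*u) sin(3*u/2) du = (4*pi*(-17 + 12*pi**2)/9) - (0) = 4*pi*(-17 + 12*pi**2)/9.
Hence b_3 = (1/pi)·(4*pi*(-17 + 12*pi**2)/9) = -68/9 + 16*pi**2/3.

-68/9 + 16*pi**2/3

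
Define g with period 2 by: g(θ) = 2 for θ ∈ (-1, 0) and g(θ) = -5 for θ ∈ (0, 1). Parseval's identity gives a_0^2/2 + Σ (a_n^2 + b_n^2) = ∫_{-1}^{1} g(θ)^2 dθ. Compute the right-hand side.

∫_{-1}^{1} g(θ)^2 dθ = 29.

29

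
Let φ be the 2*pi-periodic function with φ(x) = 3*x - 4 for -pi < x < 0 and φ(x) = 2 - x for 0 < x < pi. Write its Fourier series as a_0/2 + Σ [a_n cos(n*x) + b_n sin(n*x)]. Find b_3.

2/3 + 4/pi

b_3 = 1/pi ∫_{-pi}^{pi} φ(x) sin(3*x) dx.
Split the integral at the breakpoints.
Integrating by parts (boundary term plus one more integral), an antiderivative of (3*x - 4) sin(3*x) is -x*cos(3*x) + sin(3*x)/3 + 4*cos(3*x)/3; evaluating from -pi to 0: ∫_{-pi}^{0} (3*x - 4) sin(3*x) dx = (4/3) - (-pi - 4/3) = 8/3 + pi.
Integrating by parts (boundary term plus one more integral), an antiderivative of (2 - x) sin(3*x) is x*cos(3*x)/3 - sin(3*x)/9 - 2*cos(3*x)/3; evaluating from 0 to pi: ∫_{0}^{pi} (2 - x) sin(3*x) dx = (2/3 - pi/3) - (-2/3) = 4/3 - pi/3.
Summing the pieces and multiplying by (1/pi) gives b_3 = 2/3 + 4/pi.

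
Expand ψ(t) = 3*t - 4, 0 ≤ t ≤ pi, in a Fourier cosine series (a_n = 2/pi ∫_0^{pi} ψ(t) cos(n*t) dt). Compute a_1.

a_1 = 2/pi ∫_0^{pi} (3*t - 4) cos(t) dt.
Integrating by parts (boundary term plus one more integral), an antiderivative of (3*t - 4) cos(t) is 3*t*sin(t) - 4*sin(t) + 3*cos(t); evaluating from 0 to pi: ∫_{0}^{pi} (3*t - 4) cos(t) dt = (-3) - (3) = -6.
Hence a_1 = (2/pi)·(-6) = -12/pi.

-12/pi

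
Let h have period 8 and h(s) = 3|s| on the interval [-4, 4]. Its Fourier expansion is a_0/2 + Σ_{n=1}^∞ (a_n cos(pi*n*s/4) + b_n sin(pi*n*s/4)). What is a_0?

a_0 = 1/4 ∫_{-4}^{4} h(s) ds = 1/4 · (48) = 12.

12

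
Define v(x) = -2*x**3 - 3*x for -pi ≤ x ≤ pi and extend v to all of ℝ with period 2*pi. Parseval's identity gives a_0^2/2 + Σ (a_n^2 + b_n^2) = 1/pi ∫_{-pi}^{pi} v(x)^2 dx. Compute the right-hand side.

1/pi ∫_{-pi}^{pi} v(x)^2 dx = 1/pi · (2*pi**3*(105 + 84*pi**2 + 20*pi**4)/35) = 2*pi**2*(105 + 84*pi**2 + 20*pi**4)/35.

2*pi**2*(105 + 84*pi**2 + 20*pi**4)/35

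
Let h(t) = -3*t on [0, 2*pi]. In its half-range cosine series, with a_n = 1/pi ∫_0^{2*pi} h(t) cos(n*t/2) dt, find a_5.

a_5 = 1/pi ∫_0^{2*pi} (-3*t) cos(5*t/2) dt.
Integrating by parts (boundary term plus one more integral), an antiderivative of (-3*t) cos(5*t/2) is -6*t*sin(5*t/2)/5 - 12*cos(5*t/2)/25; evaluating from 0 to 2*pi: ∫_{0}^{2*pi} (-3*t) cos(5*t/2) dt = (12/25) - (-12/25) = 24/25.
Hence a_5 = (1/pi)·(24/25) = 24/(25*pi).

24/(25*pi)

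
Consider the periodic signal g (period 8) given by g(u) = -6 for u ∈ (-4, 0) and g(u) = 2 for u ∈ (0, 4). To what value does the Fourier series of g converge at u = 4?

u = 4 differs from u = -4 by 1 full period(s), and the series is 8-periodic.
At u = -4 the one-sided limits are g(-4^-) = 2 and g(-4^+) = -6.
By Dirichlet's theorem the series converges to their average, [(2) + (-6)]/2 = -2.

-2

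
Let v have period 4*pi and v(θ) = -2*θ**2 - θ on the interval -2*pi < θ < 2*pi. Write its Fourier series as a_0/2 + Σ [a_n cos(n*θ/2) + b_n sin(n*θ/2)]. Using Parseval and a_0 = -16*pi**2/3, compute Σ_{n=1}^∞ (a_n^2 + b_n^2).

8*pi**2*(15 + 64*pi**2)/45

Parseval: a_0^2/2 + Σ_{n≥1} (a_n^2+b_n^2) = (1/(2*pi)) ∫_{-2*pi}^{2*pi} v(θ)^2 dθ = 8*pi**2*(5 + 48*pi**2)/15.
Subtract a_0^2/2 = 128*pi**4/9: Σ (a_n^2+b_n^2) = 8*pi**2*(15 + 64*pi**2)/45.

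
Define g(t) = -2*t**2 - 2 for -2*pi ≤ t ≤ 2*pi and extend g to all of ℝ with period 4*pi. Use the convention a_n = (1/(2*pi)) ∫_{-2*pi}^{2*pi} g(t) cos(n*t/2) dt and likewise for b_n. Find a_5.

32/25

a_5 = (1/(2*pi)) ∫_{-2*pi}^{2*pi} g(t) cos(5*t/2) dt.
g is even and cos(5*t/2) is even, so the integrand is even and a_5 = 1/pi ∫_0^{2*pi} g(t) cos(5*t/2) dt.
Integrating by parts twice (tabular method), an antiderivative of (-2*t**2 - 2) cos(5*t/2) is -4*t**2*sin(5*t/2)/5 - 16*t*cos(5*t/2)/25 - 68*sin(5*t/2)/125; evaluating from 0 to 2*pi: ∫_{0}^{2*pi} (-2*t**2 - 2) cos(5*t/2) dt = (32*pi/25) - (0) = 32*pi/25.
Hence a_5 = (1/pi)·(32*pi/25) = 32/25.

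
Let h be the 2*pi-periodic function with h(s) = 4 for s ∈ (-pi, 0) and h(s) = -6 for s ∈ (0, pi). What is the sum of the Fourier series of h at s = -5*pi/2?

4

s = -5*pi/2 differs from s = -pi/2 by -1 full period(s), and the series is 2*pi-periodic.
h is continuous at s = -pi/2 with value 4, so the series converges to 4 there.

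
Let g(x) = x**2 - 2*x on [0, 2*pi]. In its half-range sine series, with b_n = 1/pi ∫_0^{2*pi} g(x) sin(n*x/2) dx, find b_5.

b_5 = 1/pi ∫_0^{2*pi} (x**2 - 2*x) sin(5*x/2) dx.
Integrating by parts twice (tabular method), an antiderivative of (x**2 - 2*x) sin(5*x/2) is -2*x**2*cos(5*x/2)/5 + 8*x*sin(5*x/2)/25 + 4*x*cos(5*x/2)/5 - 8*sin(5*x/2)/25 + 16*cos(5*x/2)/125; evaluating from 0 to 2*pi: ∫_{0}^{2*pi} (x**2 - 2*x) sin(5*x/2) dx = (-8*pi/5 - 16/125 + 8*pi**2/5) - (16/125) = -8*pi/5 - 32/125 + 8*pi**2/5.
Hence b_5 = (1/pi)·(-8*pi/5 - 32/125 + 8*pi**2/5) = 8*(-25*pi - 4 + 25*pi**2)/(125*pi).

8*(-25*pi - 4 + 25*pi**2)/(125*pi)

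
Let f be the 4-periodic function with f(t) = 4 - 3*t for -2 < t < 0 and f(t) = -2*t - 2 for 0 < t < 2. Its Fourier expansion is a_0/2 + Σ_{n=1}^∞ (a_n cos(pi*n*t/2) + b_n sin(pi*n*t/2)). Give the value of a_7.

a_7 = 1/2 ∫_{-2}^{2} f(t) cos(7*pi*t/2) dt.
Split the integral at the breakpoints.
Integrating by parts (boundary term plus one more integral), an antiderivative of (4 - 3*t) cos(7*pi*t/2) is -6*t*sin(7*pi*t/2)/(7*pi) + 8*sin(7*pi*t/2)/(7*pi) - 12*cos(7*pi*t/2)/(49*pi**2); evaluating from -2 to 0: ∫_{-2}^{0} (4 - 3*t) cos(7*pi*t/2) dt = (-12/(49*pi**2)) - (12/(49*pi**2)) = -24/(49*pi**2).
Integrating by parts (boundary term plus one more integral), an antiderivative of (-2*t - 2) cos(7*pi*t/2) is -4*t*sin(7*pi*t/2)/(7*pi) - 4*sin(7*pi*t/2)/(7*pi) - 8*cos(7*pi*t/2)/(49*pi**2); evaluating from 0 to 2: ∫_{0}^{2} (-2*t - 2) cos(7*pi*t/2) dt = (8/(49*pi**2)) - (-8/(49*pi**2)) = 16/(49*pi**2).
Summing the pieces and multiplying by (1/2) gives a_7 = -4/(49*pi**2).

-4/(49*pi**2)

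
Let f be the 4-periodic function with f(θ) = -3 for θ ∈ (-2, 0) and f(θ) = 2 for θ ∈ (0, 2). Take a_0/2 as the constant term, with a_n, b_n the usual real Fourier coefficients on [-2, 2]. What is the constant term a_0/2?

a_0 = 1/2 ∫_{-2}^{2} f(θ) dθ = 1/2 · (-2) = -1.
So the constant term a_0/2 = -1/2.

-1/2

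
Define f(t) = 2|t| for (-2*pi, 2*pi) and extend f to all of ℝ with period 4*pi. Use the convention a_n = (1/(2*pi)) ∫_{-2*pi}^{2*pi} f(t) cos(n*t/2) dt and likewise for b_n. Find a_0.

4*pi

a_0 = (1/(2*pi)) ∫_{-2*pi}^{2*pi} f(t) dt = (1/(2*pi)) · (8*pi**2) = 4*pi.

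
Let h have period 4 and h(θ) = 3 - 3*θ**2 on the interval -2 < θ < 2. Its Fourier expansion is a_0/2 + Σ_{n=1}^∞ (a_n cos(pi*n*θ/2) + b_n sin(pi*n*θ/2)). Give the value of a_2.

a_2 = 1/2 ∫_{-2}^{2} h(θ) cos(pi*θ) dθ.
h is even and cos(pi*θ) is even, so the integrand is even and a_2 = ∫_0^{2} h(θ) cos(pi*θ) dθ.
Integrating by parts twice (tabular method), an antiderivative of (3 - 3*θ**2) cos(pi*θ) is -3*θ**2*sin(pi*θ)/pi - 6*θ*cos(pi*θ)/pi**2 + 6*sin(pi*θ)/pi**3 + 3*sin(pi*θ)/pi; evaluating from 0 to 2: ∫_{0}^{2} (3 - 3*θ**2) cos(pi*θ) dθ = (-12/pi**2) - (0) = -12/pi**2.
Hence a_2 = -12/pi**2.

-12/pi**2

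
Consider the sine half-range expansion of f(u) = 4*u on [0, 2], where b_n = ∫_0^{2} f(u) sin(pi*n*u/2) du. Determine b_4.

-4/pi

b_4 = ∫_0^{2} (4*u) sin(2*pi*u) du.
Integrating by parts (boundary term plus one more integral), an antiderivative of (4*u) sin(2*pi*u) is -2*u*cos(2*pi*u)/pi + sin(2*pi*u)/pi**2; evaluating from 0 to 2: ∫_{0}^{2} (4*u) sin(2*pi*u) du = (-4/pi) - (0) = -4/pi.
Hence b_4 = -4/pi.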